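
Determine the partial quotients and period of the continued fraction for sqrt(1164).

[34; (8, 1, 1, 16, 1, 1, 8, 68)]

Write x_i = (sqrt(1164) + m_i)/d_i with (m_0, d_0) = (0, 1). a_0 = floor(sqrt(1164)) = 34, since 34^2 = 1156 <= 1164 < 1225 = 35^2.
Iterate m_{i+1} = d_i*a_i - m_i, d_{i+1} = (1164 - m_{i+1}^2)/d_i, a_{i+1} = floor((a_0 + m_{i+1})/d_{i+1}):
  m_1 = 1*34 - 0 = 34, d_1 = (1164 - 34^2)/1 = 8/1 = 8, a_1 = floor((34 + 34)/8) = 8.
  m_2 = 8*8 - 34 = 30, d_2 = (1164 - 30^2)/8 = 264/8 = 33, a_2 = floor((34 + 30)/33) = 1.
  m_3 = 33*1 - 30 = 3, d_3 = (1164 - 3^2)/33 = 1155/33 = 35, a_3 = floor((34 + 3)/35) = 1.
  m_4 = 35*1 - 3 = 32, d_4 = (1164 - 32^2)/35 = 140/35 = 4, a_4 = floor((34 + 32)/4) = 16.
  m_5 = 4*16 - 32 = 32, d_5 = (1164 - 32^2)/4 = 140/4 = 35, a_5 = floor((34 + 32)/35) = 1.
  m_6 = 35*1 - 32 = 3, d_6 = (1164 - 3^2)/35 = 1155/35 = 33, a_6 = floor((34 + 3)/33) = 1.
  m_7 = 33*1 - 3 = 30, d_7 = (1164 - 30^2)/33 = 264/33 = 8, a_7 = floor((34 + 30)/8) = 8.
  m_8 = 8*8 - 30 = 34, d_8 = (1164 - 34^2)/8 = 8/8 = 1, a_8 = floor((34 + 34)/1) = 68.
  m_9 = 1*68 - 34 = 34, d_9 = (1164 - 34^2)/1 = 8/1 = 8: (m_9, d_9) = (m_1, d_1) = (34, 8), so from here the quotients repeat a_1, ..., a_8; the period length is 8.
Hence the expansion of sqrt(1164) is a_0 = 34 followed by the repeating block 8, 1, 1, 16, 1, 1, 8, 68 (period 8).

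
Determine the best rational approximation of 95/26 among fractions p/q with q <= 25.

Expand x = 95/26 as a continued fraction with the Euclidean algorithm:
  95 = 3*26 + 17, so a_0 = 3.
  26 = 1*17 + 9, so a_1 = 1.
  17 = 1*9 + 8, so a_2 = 1.
  9 = 1*8 + 1, so a_3 = 1.
  8 = 8*1 + 0, so a_4 = 8.
so x = [3; 1, 1, 1, 8].
Convergents (p_i = a_i*p_{i-1} + p_{i-2}, q_i = a_i*q_{i-1} + q_{i-2} with p_{-2}=0, p_{-1}=1, q_{-2}=1, q_{-1}=0), until the denominator exceeds 25:
  i=0: a_0=3, p_0 = 3*1 + 0 = 3, q_0 = 3*0 + 1 = 1.
  i=1: a_1=1, p_1 = 1*3 + 1 = 4, q_1 = 1*1 + 0 = 1.
  i=2: a_2=1, p_2 = 1*4 + 3 = 7, q_2 = 1*1 + 1 = 2.
  i=3: a_3=1, p_3 = 1*7 + 4 = 11, q_3 = 1*2 + 1 = 3.
  i=4: a_4=8, p_4 = 8*11 + 7 = 95, q_4 = 8*3 + 2 = 26.
q_4 = 26 > 25, so the last convergent with denominator <= 25 is p_3/q_3 = 11/3.
The closest fraction with denominator <= 25 is either p_3/q_3 or the intermediate fraction (k*p_3 + p_2)/(k*q_3 + q_2) with the largest k >= 1 whose denominator stays <= 25; these approach x as k grows, and every other convergent or intermediate fraction in range is farther away.
Largest k: floor((25 - q_2)/q_3) = floor((25 - 2)/3) = 7.
That gives (7*11 + 7)/(7*3 + 2) = 84/23.
Compare the errors: |x - 11/3| = |95*3 - 11*26|/(26*3) = 1/78, and |x - 84/23| = |95*23 - 84*26|/(26*23) = 1/598.
Cross-multiplying, 1*78 = 78 < 598 = 1*598, so 1/598 is smaller: the intermediate fraction 84/23 is closer to x than 11/3.

84/23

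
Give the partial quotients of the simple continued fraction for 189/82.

[2; 3, 3, 1, 1, 3]

Run the Euclidean algorithm on 189 and 82; the successive quotients are the partial quotients a_0, a_1, ... (each step inverts the fractional part left over by the previous one):
  189 = 2*82 + 25, so a_0 = 2.
  82 = 3*25 + 7, so a_1 = 3.
  25 = 3*7 + 4, so a_2 = 3.
  7 = 1*4 + 3, so a_3 = 1.
  4 = 1*3 + 1, so a_4 = 1.
  3 = 3*1 + 0, so a_5 = 3.
The remainder reaches 0 after 6 divisions, so the expansion has 6 partial quotients, read off in order.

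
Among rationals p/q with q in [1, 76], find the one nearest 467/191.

Expand x = 467/191 as a continued fraction with the Euclidean algorithm:
  467 = 2*191 + 85, so a_0 = 2.
  191 = 2*85 + 21, so a_1 = 2.
  85 = 4*21 + 1, so a_2 = 4.
  21 = 21*1 + 0, so a_3 = 21.
so x = [2; 2, 4, 21].
Convergents (p_i = a_i*p_{i-1} + p_{i-2}, q_i = a_i*q_{i-1} + q_{i-2} with p_{-2}=0, p_{-1}=1, q_{-2}=1, q_{-1}=0), until the denominator exceeds 76:
  i=0: a_0=2, p_0 = 2*1 + 0 = 2, q_0 = 2*0 + 1 = 1.
  i=1: a_1=2, p_1 = 2*2 + 1 = 5, q_1 = 2*1 + 0 = 2.
  i=2: a_2=4, p_2 = 4*5 + 2 = 22, q_2 = 4*2 + 1 = 9.
  i=3: a_3=21, p_3 = 21*22 + 5 = 467, q_3 = 21*9 + 2 = 191.
q_3 = 191 > 76, so the last convergent with denominator <= 76 is p_2/q_2 = 22/9.
The closest fraction with denominator <= 76 is either p_2/q_2 or the intermediate fraction (k*p_2 + p_1)/(k*q_2 + q_1) with the largest k >= 1 whose denominator stays <= 76; these approach x as k grows, and every other convergent or intermediate fraction in range is farther away.
Largest k: floor((76 - q_1)/q_2) = floor((76 - 2)/9) = 8.
That gives (8*22 + 5)/(8*9 + 2) = 181/74.
Compare the errors: |x - 22/9| = |467*9 - 22*191|/(191*9) = 1/1719, and |x - 181/74| = |467*74 - 181*191|/(191*74) = 13/14134.
Cross-multiplying, 1*14134 = 14134 < 22347 = 13*1719, so 1/1719 is smaller: the convergent 22/9 is closer to x than 181/74.

22/9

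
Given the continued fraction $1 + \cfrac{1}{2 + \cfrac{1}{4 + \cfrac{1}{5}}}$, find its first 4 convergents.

Using the convergent recurrence p_i = a_i*p_{i-1} + p_{i-2}, q_i = a_i*q_{i-1} + q_{i-2} with p_{-2}=0, p_{-1}=1, q_{-2}=1, q_{-1}=0:
  i=0: a_0=1, p_0 = 1*1 + 0 = 1, q_0 = 1*0 + 1 = 1.
  i=1: a_1=2, p_1 = 2*1 + 1 = 3, q_1 = 2*1 + 0 = 2.
  i=2: a_2=4, p_2 = 4*3 + 1 = 13, q_2 = 4*2 + 1 = 9.
  i=3: a_3=5, p_3 = 5*13 + 3 = 68, q_3 = 5*9 + 2 = 47.

1/1, 3/2, 13/9, 68/47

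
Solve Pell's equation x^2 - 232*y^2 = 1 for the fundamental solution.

First expand sqrt(232) as a continued fraction. With x_i = (sqrt(232) + m_i)/d_i and (m_0, d_0) = (0, 1): a_0 = floor(sqrt(232)) = 15, since 15^2 = 225 <= 232 < 256 = 16^2.
Iterate m_{i+1} = d_i*a_i - m_i, d_{i+1} = (232 - m_{i+1}^2)/d_i, a_{i+1} = floor((a_0 + m_{i+1})/d_{i+1}):
  m_1 = 1*15 - 0 = 15, d_1 = (232 - 15^2)/1 = 7/1 = 7, a_1 = floor((15 + 15)/7) = 4.
  m_2 = 7*4 - 15 = 13, d_2 = (232 - 13^2)/7 = 63/7 = 9, a_2 = floor((15 + 13)/9) = 3.
  m_3 = 9*3 - 13 = 14, d_3 = (232 - 14^2)/9 = 36/9 = 4, a_3 = floor((15 + 14)/4) = 7.
  m_4 = 4*7 - 14 = 14, d_4 = (232 - 14^2)/4 = 36/4 = 9, a_4 = floor((15 + 14)/9) = 3.
  m_5 = 9*3 - 14 = 13, d_5 = (232 - 13^2)/9 = 63/9 = 7, a_5 = floor((15 + 13)/7) = 4.
  m_6 = 7*4 - 13 = 15, d_6 = (232 - 15^2)/7 = 7/7 = 1, a_6 = floor((15 + 15)/1) = 30.
  m_7 = 1*30 - 15 = 15, d_7 = (232 - 15^2)/1 = 7/1 = 7: (m_7, d_7) = (m_1, d_1) = (15, 7), so from here the quotients repeat a_1, ..., a_6; the period length is 6.
So sqrt(232) = [15; (4, 3, 7, 3, 4, 30)] with period length k = 6.
k is even, so the fundamental solution of x^2 - 232y^2 = 1 is (p_{k-1}, q_{k-1}) = (p_5, q_5); compute convergents through index 5.
Convergents (p_i = a_i*p_{i-1} + p_{i-2}, q_i = a_i*q_{i-1} + q_{i-2} with p_{-2}=0, p_{-1}=1, q_{-2}=1, q_{-1}=0):
  i=0: a_0=15, p_0 = 15*1 + 0 = 15, q_0 = 15*0 + 1 = 1.
  i=1: a_1=4, p_1 = 4*15 + 1 = 61, q_1 = 4*1 + 0 = 4.
  i=2: a_2=3, p_2 = 3*61 + 15 = 198, q_2 = 3*4 + 1 = 13.
  i=3: a_3=7, p_3 = 7*198 + 61 = 1447, q_3 = 7*13 + 4 = 95.
  i=4: a_4=3, p_4 = 3*1447 + 198 = 4539, q_4 = 3*95 + 13 = 298.
  i=5: a_5=4, p_5 = 4*4539 + 1447 = 19603, q_5 = 4*298 + 95 = 1287.
Check: 19603^2 - 232*1287^2 = 384277609 - 384277608 = 1, so (x, y) = (19603, 1287) solves the equation, and by the theorem it is the least positive solution.

(x, y) = (19603, 1287)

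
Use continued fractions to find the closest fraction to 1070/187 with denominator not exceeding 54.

Expand x = 1070/187 as a continued fraction with the Euclidean algorithm:
  1070 = 5*187 + 135, so a_0 = 5.
  187 = 1*135 + 52, so a_1 = 1.
  135 = 2*52 + 31, so a_2 = 2.
  52 = 1*31 + 21, so a_3 = 1.
  31 = 1*21 + 10, so a_4 = 1.
  21 = 2*10 + 1, so a_5 = 2.
  10 = 10*1 + 0, so a_6 = 10.
so x = [5; 1, 2, 1, 1, 2, 10].
Convergents (p_i = a_i*p_{i-1} + p_{i-2}, q_i = a_i*q_{i-1} + q_{i-2} with p_{-2}=0, p_{-1}=1, q_{-2}=1, q_{-1}=0), until the denominator exceeds 54:
  i=0: a_0=5, p_0 = 5*1 + 0 = 5, q_0 = 5*0 + 1 = 1.
  i=1: a_1=1, p_1 = 1*5 + 1 = 6, q_1 = 1*1 + 0 = 1.
  i=2: a_2=2, p_2 = 2*6 + 5 = 17, q_2 = 2*1 + 1 = 3.
  i=3: a_3=1, p_3 = 1*17 + 6 = 23, q_3 = 1*3 + 1 = 4.
  i=4: a_4=1, p_4 = 1*23 + 17 = 40, q_4 = 1*4 + 3 = 7.
  i=5: a_5=2, p_5 = 2*40 + 23 = 103, q_5 = 2*7 + 4 = 18.
  i=6: a_6=10, p_6 = 10*103 + 40 = 1070, q_6 = 10*18 + 7 = 187.
q_6 = 187 > 54, so the last convergent with denominator <= 54 is p_5/q_5 = 103/18.
The closest fraction with denominator <= 54 is either p_5/q_5 or the intermediate fraction (k*p_5 + p_4)/(k*q_5 + q_4) with the largest k >= 1 whose denominator stays <= 54; these approach x as k grows, and every other convergent or intermediate fraction in range is farther away.
Largest k: floor((54 - q_4)/q_5) = floor((54 - 7)/18) = 2.
That gives (2*103 + 40)/(2*18 + 7) = 246/43.
Compare the errors: |x - 103/18| = |1070*18 - 103*187|/(187*18) = 1/3366, and |x - 246/43| = |1070*43 - 246*187|/(187*43) = 8/8041.
Cross-multiplying, 1*8041 = 8041 < 26928 = 8*3366, so 1/3366 is smaller: the convergent 103/18 is closer to x than 246/43.

103/18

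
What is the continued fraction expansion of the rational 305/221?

[1; 2, 1, 1, 1, 2, 2, 4]

Run the Euclidean algorithm on 305 and 221; the successive quotients are the partial quotients a_0, a_1, ... (each step inverts the fractional part left over by the previous one):
  305 = 1*221 + 84, so a_0 = 1.
  221 = 2*84 + 53, so a_1 = 2.
  84 = 1*53 + 31, so a_2 = 1.
  53 = 1*31 + 22, so a_3 = 1.
  31 = 1*22 + 9, so a_4 = 1.
  22 = 2*9 + 4, so a_5 = 2.
  9 = 2*4 + 1, so a_6 = 2.
  4 = 4*1 + 0, so a_7 = 4.
The remainder reaches 0 after 8 divisions, so the expansion has 8 partial quotients, read off in order.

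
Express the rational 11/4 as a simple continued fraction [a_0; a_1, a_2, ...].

[2; 1, 3]

Run the Euclidean algorithm on 11 and 4; the successive quotients are the partial quotients a_0, a_1, ... (each step inverts the fractional part left over by the previous one):
  11 = 2*4 + 3, so a_0 = 2.
  4 = 1*3 + 1, so a_1 = 1.
  3 = 3*1 + 0, so a_2 = 3.
The remainder reaches 0 after 3 divisions, so the expansion has 3 partial quotients, read off in order.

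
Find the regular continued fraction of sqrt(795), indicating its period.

Write x_i = (sqrt(795) + m_i)/d_i with (m_0, d_0) = (0, 1). a_0 = floor(sqrt(795)) = 28, since 28^2 = 784 <= 795 < 841 = 29^2.
Iterate m_{i+1} = d_i*a_i - m_i, d_{i+1} = (795 - m_{i+1}^2)/d_i, a_{i+1} = floor((a_0 + m_{i+1})/d_{i+1}):
  m_1 = 1*28 - 0 = 28, d_1 = (795 - 28^2)/1 = 11/1 = 11, a_1 = floor((28 + 28)/11) = 5.
  m_2 = 11*5 - 28 = 27, d_2 = (795 - 27^2)/11 = 66/11 = 6, a_2 = floor((28 + 27)/6) = 9.
  m_3 = 6*9 - 27 = 27, d_3 = (795 - 27^2)/6 = 66/6 = 11, a_3 = floor((28 + 27)/11) = 5.
  m_4 = 11*5 - 27 = 28, d_4 = (795 - 28^2)/11 = 11/11 = 1, a_4 = floor((28 + 28)/1) = 56.
  m_5 = 1*56 - 28 = 28, d_5 = (795 - 28^2)/1 = 11/1 = 11: (m_5, d_5) = (m_1, d_1) = (28, 11), so from here the quotients repeat a_1, ..., a_4; the period length is 4.
Hence the expansion of sqrt(795) is a_0 = 28 followed by the repeating block 5, 9, 5, 56 (period 4).

[28; (5, 9, 5, 56)]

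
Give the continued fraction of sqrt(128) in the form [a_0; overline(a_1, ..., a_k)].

Write x_i = (sqrt(128) + m_i)/d_i with (m_0, d_0) = (0, 1). a_0 = floor(sqrt(128)) = 11, since 11^2 = 121 <= 128 < 144 = 12^2.
Iterate m_{i+1} = d_i*a_i - m_i, d_{i+1} = (128 - m_{i+1}^2)/d_i, a_{i+1} = floor((a_0 + m_{i+1})/d_{i+1}):
  m_1 = 1*11 - 0 = 11, d_1 = (128 - 11^2)/1 = 7/1 = 7, a_1 = floor((11 + 11)/7) = 3.
  m_2 = 7*3 - 11 = 10, d_2 = (128 - 10^2)/7 = 28/7 = 4, a_2 = floor((11 + 10)/4) = 5.
  m_3 = 4*5 - 10 = 10, d_3 = (128 - 10^2)/4 = 28/4 = 7, a_3 = floor((11 + 10)/7) = 3.
  m_4 = 7*3 - 10 = 11, d_4 = (128 - 11^2)/7 = 7/7 = 1, a_4 = floor((11 + 11)/1) = 22.
  m_5 = 1*22 - 11 = 11, d_5 = (128 - 11^2)/1 = 7/1 = 7: (m_5, d_5) = (m_1, d_1) = (11, 7), so from here the quotients repeat a_1, ..., a_4; the period length is 4.
Hence the expansion of sqrt(128) is a_0 = 11 followed by the repeating block 3, 5, 3, 22 (period 4).

[11; overline(3, 5, 3, 22)]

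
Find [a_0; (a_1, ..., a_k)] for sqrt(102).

[10; (10, 20)]

Write x_i = (sqrt(102) + m_i)/d_i with (m_0, d_0) = (0, 1). a_0 = floor(sqrt(102)) = 10, since 10^2 = 100 <= 102 < 121 = 11^2.
Iterate m_{i+1} = d_i*a_i - m_i, d_{i+1} = (102 - m_{i+1}^2)/d_i, a_{i+1} = floor((a_0 + m_{i+1})/d_{i+1}):
  m_1 = 1*10 - 0 = 10, d_1 = (102 - 10^2)/1 = 2/1 = 2, a_1 = floor((10 + 10)/2) = 10.
  m_2 = 2*10 - 10 = 10, d_2 = (102 - 10^2)/2 = 2/2 = 1, a_2 = floor((10 + 10)/1) = 20.
  m_3 = 1*20 - 10 = 10, d_3 = (102 - 10^2)/1 = 2/1 = 2: (m_3, d_3) = (m_1, d_1) = (10, 2), so from here the quotients repeat a_1, a_2; the period length is 2.
Hence the expansion of sqrt(102) is a_0 = 10 followed by the repeating block 10, 20 (period 2).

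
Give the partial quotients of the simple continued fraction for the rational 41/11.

[3; 1, 2, 1, 2]

Run the Euclidean algorithm on 41 and 11; the successive quotients are the partial quotients a_0, a_1, ... (each step inverts the fractional part left over by the previous one):
  41 = 3*11 + 8, so a_0 = 3.
  11 = 1*8 + 3, so a_1 = 1.
  8 = 2*3 + 2, so a_2 = 2.
  3 = 1*2 + 1, so a_3 = 1.
  2 = 2*1 + 0, so a_4 = 2.
The remainder reaches 0 after 5 divisions, so the expansion has 5 partial quotients, read off in order.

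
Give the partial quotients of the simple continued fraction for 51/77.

Run the Euclidean algorithm on 51 and 77; the successive quotients are the partial quotients a_0, a_1, ... (each step inverts the fractional part left over by the previous one):
  51 = 0*77 + 51, so a_0 = 0.
  77 = 1*51 + 26, so a_1 = 1.
  51 = 1*26 + 25, so a_2 = 1.
  26 = 1*25 + 1, so a_3 = 1.
  25 = 25*1 + 0, so a_4 = 25.
The remainder reaches 0 after 5 divisions, so the expansion has 5 partial quotients, read off in order.

[0; 1, 1, 1, 25]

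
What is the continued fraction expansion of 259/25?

[10; 2, 1, 3, 2]

Run the Euclidean algorithm on 259 and 25; the successive quotients are the partial quotients a_0, a_1, ... (each step inverts the fractional part left over by the previous one):
  259 = 10*25 + 9, so a_0 = 10.
  25 = 2*9 + 7, so a_1 = 2.
  9 = 1*7 + 2, so a_2 = 1.
  7 = 3*2 + 1, so a_3 = 3.
  2 = 2*1 + 0, so a_4 = 2.
The remainder reaches 0 after 5 divisions, so the expansion has 5 partial quotients, read off in order.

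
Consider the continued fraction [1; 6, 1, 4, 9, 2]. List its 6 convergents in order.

1/1, 7/6, 8/7, 39/34, 359/313, 757/660

Using the convergent recurrence p_i = a_i*p_{i-1} + p_{i-2}, q_i = a_i*q_{i-1} + q_{i-2} with p_{-2}=0, p_{-1}=1, q_{-2}=1, q_{-1}=0:
  i=0: a_0=1, p_0 = 1*1 + 0 = 1, q_0 = 1*0 + 1 = 1.
  i=1: a_1=6, p_1 = 6*1 + 1 = 7, q_1 = 6*1 + 0 = 6.
  i=2: a_2=1, p_2 = 1*7 + 1 = 8, q_2 = 1*6 + 1 = 7.
  i=3: a_3=4, p_3 = 4*8 + 7 = 39, q_3 = 4*7 + 6 = 34.
  i=4: a_4=9, p_4 = 9*39 + 8 = 359, q_4 = 9*34 + 7 = 313.
  i=5: a_5=2, p_5 = 2*359 + 39 = 757, q_5 = 2*313 + 34 = 660.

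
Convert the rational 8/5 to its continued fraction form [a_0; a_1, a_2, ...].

[1; 1, 1, 2]

Run the Euclidean algorithm on 8 and 5; the successive quotients are the partial quotients a_0, a_1, ... (each step inverts the fractional part left over by the previous one):
  8 = 1*5 + 3, so a_0 = 1.
  5 = 1*3 + 2, so a_1 = 1.
  3 = 1*2 + 1, so a_2 = 1.
  2 = 2*1 + 0, so a_3 = 2.
The remainder reaches 0 after 4 divisions, so the expansion has 4 partial quotients, read off in order.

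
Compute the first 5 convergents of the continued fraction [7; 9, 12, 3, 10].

Using the convergent recurrence p_i = a_i*p_{i-1} + p_{i-2}, q_i = a_i*q_{i-1} + q_{i-2} with p_{-2}=0, p_{-1}=1, q_{-2}=1, q_{-1}=0:
  i=0: a_0=7, p_0 = 7*1 + 0 = 7, q_0 = 7*0 + 1 = 1.
  i=1: a_1=9, p_1 = 9*7 + 1 = 64, q_1 = 9*1 + 0 = 9.
  i=2: a_2=12, p_2 = 12*64 + 7 = 775, q_2 = 12*9 + 1 = 109.
  i=3: a_3=3, p_3 = 3*775 + 64 = 2389, q_3 = 3*109 + 9 = 336.
  i=4: a_4=10, p_4 = 10*2389 + 775 = 24665, q_4 = 10*336 + 109 = 3469.

7/1, 64/9, 775/109, 2389/336, 24665/3469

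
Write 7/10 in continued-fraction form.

[0; 1, 2, 3]

Run the Euclidean algorithm on 7 and 10; the successive quotients are the partial quotients a_0, a_1, ... (each step inverts the fractional part left over by the previous one):
  7 = 0*10 + 7, so a_0 = 0.
  10 = 1*7 + 3, so a_1 = 1.
  7 = 2*3 + 1, so a_2 = 2.
  3 = 3*1 + 0, so a_3 = 3.
The remainder reaches 0 after 4 divisions, so the expansion has 4 partial quotients, read off in order.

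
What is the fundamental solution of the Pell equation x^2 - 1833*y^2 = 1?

First expand sqrt(1833) as a continued fraction. With x_i = (sqrt(1833) + m_i)/d_i and (m_0, d_0) = (0, 1): a_0 = floor(sqrt(1833)) = 42, since 42^2 = 1764 <= 1833 < 1849 = 43^2.
Iterate m_{i+1} = d_i*a_i - m_i, d_{i+1} = (1833 - m_{i+1}^2)/d_i, a_{i+1} = floor((a_0 + m_{i+1})/d_{i+1}):
  m_1 = 1*42 - 0 = 42, d_1 = (1833 - 42^2)/1 = 69/1 = 69, a_1 = floor((42 + 42)/69) = 1.
  m_2 = 69*1 - 42 = 27, d_2 = (1833 - 27^2)/69 = 1104/69 = 16, a_2 = floor((42 + 27)/16) = 4.
  m_3 = 16*4 - 27 = 37, d_3 = (1833 - 37^2)/16 = 464/16 = 29, a_3 = floor((42 + 37)/29) = 2.
  m_4 = 29*2 - 37 = 21, d_4 = (1833 - 21^2)/29 = 1392/29 = 48, a_4 = floor((42 + 21)/48) = 1.
  m_5 = 48*1 - 21 = 27, d_5 = (1833 - 27^2)/48 = 1104/48 = 23, a_5 = floor((42 + 27)/23) = 3.
  m_6 = 23*3 - 27 = 42, d_6 = (1833 - 42^2)/23 = 69/23 = 3, a_6 = floor((42 + 42)/3) = 28.
  m_7 = 3*28 - 42 = 42, d_7 = (1833 - 42^2)/3 = 69/3 = 23, a_7 = floor((42 + 42)/23) = 3.
  m_8 = 23*3 - 42 = 27, d_8 = (1833 - 27^2)/23 = 1104/23 = 48, a_8 = floor((42 + 27)/48) = 1.
  m_9 = 48*1 - 27 = 21, d_9 = (1833 - 21^2)/48 = 1392/48 = 29, a_9 = floor((42 + 21)/29) = 2.
  m_10 = 29*2 - 21 = 37, d_10 = (1833 - 37^2)/29 = 464/29 = 16, a_10 = floor((42 + 37)/16) = 4.
  m_11 = 16*4 - 37 = 27, d_11 = (1833 - 27^2)/16 = 1104/16 = 69, a_11 = floor((42 + 27)/69) = 1.
  m_12 = 69*1 - 27 = 42, d_12 = (1833 - 42^2)/69 = 69/69 = 1, a_12 = floor((42 + 42)/1) = 84.
  m_13 = 1*84 - 42 = 42, d_13 = (1833 - 42^2)/1 = 69/1 = 69: (m_13, d_13) = (m_1, d_1) = (42, 69), so from here the quotients repeat a_1, ..., a_12; the period length is 12.
So sqrt(1833) = [42; (1, 4, 2, 1, 3, 28, 3, 1, 2, 4, 1, 84)] with period length k = 12.
k is even, so the fundamental solution of x^2 - 1833y^2 = 1 is (p_{k-1}, q_{k-1}) = (p_11, q_11); compute convergents through index 11.
Convergents (p_i = a_i*p_{i-1} + p_{i-2}, q_i = a_i*q_{i-1} + q_{i-2} with p_{-2}=0, p_{-1}=1, q_{-2}=1, q_{-1}=0):
  i=0: a_0=42, p_0 = 42*1 + 0 = 42, q_0 = 42*0 + 1 = 1.
  i=1: a_1=1, p_1 = 1*42 + 1 = 43, q_1 = 1*1 + 0 = 1.
  i=2: a_2=4, p_2 = 4*43 + 42 = 214, q_2 = 4*1 + 1 = 5.
  i=3: a_3=2, p_3 = 2*214 + 43 = 471, q_3 = 2*5 + 1 = 11.
  i=4: a_4=1, p_4 = 1*471 + 214 = 685, q_4 = 1*11 + 5 = 16.
  i=5: a_5=3, p_5 = 3*685 + 471 = 2526, q_5 = 3*16 + 11 = 59.
  i=6: a_6=28, p_6 = 28*2526 + 685 = 71413, q_6 = 28*59 + 16 = 1668.
  i=7: a_7=3, p_7 = 3*71413 + 2526 = 216765, q_7 = 3*1668 + 59 = 5063.
  i=8: a_8=1, p_8 = 1*216765 + 71413 = 288178, q_8 = 1*5063 + 1668 = 6731.
  i=9: a_9=2, p_9 = 2*288178 + 216765 = 793121, q_9 = 2*6731 + 5063 = 18525.
  i=10: a_10=4, p_10 = 4*793121 + 288178 = 3460662, q_10 = 4*18525 + 6731 = 80831.
  i=11: a_11=1, p_11 = 1*3460662 + 793121 = 4253783, q_11 = 1*80831 + 18525 = 99356.
Check: 4253783^2 - 1833*99356^2 = 18094669811089 - 18094669811088 = 1, so (x, y) = (4253783, 99356) solves the equation, and by the theorem it is the least positive solution.

(x, y) = (4253783, 99356)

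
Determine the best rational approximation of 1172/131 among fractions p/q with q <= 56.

501/56

Expand x = 1172/131 as a continued fraction with the Euclidean algorithm:
  1172 = 8*131 + 124, so a_0 = 8.
  131 = 1*124 + 7, so a_1 = 1.
  124 = 17*7 + 5, so a_2 = 17.
  7 = 1*5 + 2, so a_3 = 1.
  5 = 2*2 + 1, so a_4 = 2.
  2 = 2*1 + 0, so a_5 = 2.
so x = [8; 1, 17, 1, 2, 2].
Convergents (p_i = a_i*p_{i-1} + p_{i-2}, q_i = a_i*q_{i-1} + q_{i-2} with p_{-2}=0, p_{-1}=1, q_{-2}=1, q_{-1}=0), until the denominator exceeds 56:
  i=0: a_0=8, p_0 = 8*1 + 0 = 8, q_0 = 8*0 + 1 = 1.
  i=1: a_1=1, p_1 = 1*8 + 1 = 9, q_1 = 1*1 + 0 = 1.
  i=2: a_2=17, p_2 = 17*9 + 8 = 161, q_2 = 17*1 + 1 = 18.
  i=3: a_3=1, p_3 = 1*161 + 9 = 170, q_3 = 1*18 + 1 = 19.
  i=4: a_4=2, p_4 = 2*170 + 161 = 501, q_4 = 2*19 + 18 = 56.
  i=5: a_5=2, p_5 = 2*501 + 170 = 1172, q_5 = 2*56 + 19 = 131.
q_5 = 131 > 56, so the last convergent with denominator <= 56 is p_4/q_4 = 501/56.
The closest fraction with denominator <= 56 is either p_4/q_4 or the intermediate fraction (k*p_4 + p_3)/(k*q_4 + q_3) with the largest k >= 1 whose denominator stays <= 56; these approach x as k grows, and every other convergent or intermediate fraction in range is farther away.
Largest k: floor((56 - q_3)/q_4) = floor((56 - 19)/56) = 0.
Since k = 0, no intermediate fraction beyond p_4/q_4 has denominator <= 56, so the convergent 501/56 is the closest (its error is |1172*56 - 501*131|/(131*56) = 1/7336).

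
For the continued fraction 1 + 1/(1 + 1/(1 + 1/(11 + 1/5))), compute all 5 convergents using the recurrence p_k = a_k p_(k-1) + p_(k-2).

1/1, 2/1, 3/2, 35/23, 178/117

Using the convergent recurrence p_i = a_i*p_{i-1} + p_{i-2}, q_i = a_i*q_{i-1} + q_{i-2} with p_{-2}=0, p_{-1}=1, q_{-2}=1, q_{-1}=0:
  i=0: a_0=1, p_0 = 1*1 + 0 = 1, q_0 = 1*0 + 1 = 1.
  i=1: a_1=1, p_1 = 1*1 + 1 = 2, q_1 = 1*1 + 0 = 1.
  i=2: a_2=1, p_2 = 1*2 + 1 = 3, q_2 = 1*1 + 1 = 2.
  i=3: a_3=11, p_3 = 11*3 + 2 = 35, q_3 = 11*2 + 1 = 23.
  i=4: a_4=5, p_4 = 5*35 + 3 = 178, q_4 = 5*23 + 2 = 117.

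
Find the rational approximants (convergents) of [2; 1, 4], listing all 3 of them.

Using the convergent recurrence p_i = a_i*p_{i-1} + p_{i-2}, q_i = a_i*q_{i-1} + q_{i-2} with p_{-2}=0, p_{-1}=1, q_{-2}=1, q_{-1}=0:
  i=0: a_0=2, p_0 = 2*1 + 0 = 2, q_0 = 2*0 + 1 = 1.
  i=1: a_1=1, p_1 = 1*2 + 1 = 3, q_1 = 1*1 + 0 = 1.
  i=2: a_2=4, p_2 = 4*3 + 2 = 14, q_2 = 4*1 + 1 = 5.

2/1, 3/1, 14/5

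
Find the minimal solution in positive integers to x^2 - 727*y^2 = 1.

(x, y) = (728, 27)

First expand sqrt(727) as a continued fraction. With x_i = (sqrt(727) + m_i)/d_i and (m_0, d_0) = (0, 1): a_0 = floor(sqrt(727)) = 26, since 26^2 = 676 <= 727 < 729 = 27^2.
Iterate m_{i+1} = d_i*a_i - m_i, d_{i+1} = (727 - m_{i+1}^2)/d_i, a_{i+1} = floor((a_0 + m_{i+1})/d_{i+1}):
  m_1 = 1*26 - 0 = 26, d_1 = (727 - 26^2)/1 = 51/1 = 51, a_1 = floor((26 + 26)/51) = 1.
  m_2 = 51*1 - 26 = 25, d_2 = (727 - 25^2)/51 = 102/51 = 2, a_2 = floor((26 + 25)/2) = 25.
  m_3 = 2*25 - 25 = 25, d_3 = (727 - 25^2)/2 = 102/2 = 51, a_3 = floor((26 + 25)/51) = 1.
  m_4 = 51*1 - 25 = 26, d_4 = (727 - 26^2)/51 = 51/51 = 1, a_4 = floor((26 + 26)/1) = 52.
  m_5 = 1*52 - 26 = 26, d_5 = (727 - 26^2)/1 = 51/1 = 51: (m_5, d_5) = (m_1, d_1) = (26, 51), so from here the quotients repeat a_1, ..., a_4; the period length is 4.
So sqrt(727) = [26; (1, 25, 1, 52)] with period length k = 4.
k is even, so the fundamental solution of x^2 - 727y^2 = 1 is (p_{k-1}, q_{k-1}) = (p_3, q_3); compute convergents through index 3.
Convergents (p_i = a_i*p_{i-1} + p_{i-2}, q_i = a_i*q_{i-1} + q_{i-2} with p_{-2}=0, p_{-1}=1, q_{-2}=1, q_{-1}=0):
  i=0: a_0=26, p_0 = 26*1 + 0 = 26, q_0 = 26*0 + 1 = 1.
  i=1: a_1=1, p_1 = 1*26 + 1 = 27, q_1 = 1*1 + 0 = 1.
  i=2: a_2=25, p_2 = 25*27 + 26 = 701, q_2 = 25*1 + 1 = 26.
  i=3: a_3=1, p_3 = 1*701 + 27 = 728, q_3 = 1*26 + 1 = 27.
Check: 728^2 - 727*27^2 = 529984 - 529983 = 1, so (x, y) = (728, 27) solves the equation, and by the theorem it is the least positive solution.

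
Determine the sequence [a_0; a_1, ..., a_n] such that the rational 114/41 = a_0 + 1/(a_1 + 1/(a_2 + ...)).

Run the Euclidean algorithm on 114 and 41; the successive quotients are the partial quotients a_0, a_1, ... (each step inverts the fractional part left over by the previous one):
  114 = 2*41 + 32, so a_0 = 2.
  41 = 1*32 + 9, so a_1 = 1.
  32 = 3*9 + 5, so a_2 = 3.
  9 = 1*5 + 4, so a_3 = 1.
  5 = 1*4 + 1, so a_4 = 1.
  4 = 4*1 + 0, so a_5 = 4.
The remainder reaches 0 after 6 divisions, so the expansion has 6 partial quotients, read off in order.

[2; 1, 3, 1, 1, 4]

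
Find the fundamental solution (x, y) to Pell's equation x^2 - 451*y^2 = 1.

First expand sqrt(451) as a continued fraction. With x_i = (sqrt(451) + m_i)/d_i and (m_0, d_0) = (0, 1): a_0 = floor(sqrt(451)) = 21, since 21^2 = 441 <= 451 < 484 = 22^2.
Iterate m_{i+1} = d_i*a_i - m_i, d_{i+1} = (451 - m_{i+1}^2)/d_i, a_{i+1} = floor((a_0 + m_{i+1})/d_{i+1}):
  m_1 = 1*21 - 0 = 21, d_1 = (451 - 21^2)/1 = 10/1 = 10, a_1 = floor((21 + 21)/10) = 4.
  m_2 = 10*4 - 21 = 19, d_2 = (451 - 19^2)/10 = 90/10 = 9, a_2 = floor((21 + 19)/9) = 4.
  m_3 = 9*4 - 19 = 17, d_3 = (451 - 17^2)/9 = 162/9 = 18, a_3 = floor((21 + 17)/18) = 2.
  m_4 = 18*2 - 17 = 19, d_4 = (451 - 19^2)/18 = 90/18 = 5, a_4 = floor((21 + 19)/5) = 8.
  m_5 = 5*8 - 19 = 21, d_5 = (451 - 21^2)/5 = 10/5 = 2, a_5 = floor((21 + 21)/2) = 21.
  m_6 = 2*21 - 21 = 21, d_6 = (451 - 21^2)/2 = 10/2 = 5, a_6 = floor((21 + 21)/5) = 8.
  m_7 = 5*8 - 21 = 19, d_7 = (451 - 19^2)/5 = 90/5 = 18, a_7 = floor((21 + 19)/18) = 2.
  m_8 = 18*2 - 19 = 17, d_8 = (451 - 17^2)/18 = 162/18 = 9, a_8 = floor((21 + 17)/9) = 4.
  m_9 = 9*4 - 17 = 19, d_9 = (451 - 19^2)/9 = 90/9 = 10, a_9 = floor((21 + 19)/10) = 4.
  m_10 = 10*4 - 19 = 21, d_10 = (451 - 21^2)/10 = 10/10 = 1, a_10 = floor((21 + 21)/1) = 42.
  m_11 = 1*42 - 21 = 21, d_11 = (451 - 21^2)/1 = 10/1 = 10: (m_11, d_11) = (m_1, d_1) = (21, 10), so from here the quotients repeat a_1, ..., a_10; the period length is 10.
So sqrt(451) = [21; (4, 4, 2, 8, 21, 8, 2, 4, 4, 42)] with period length k = 10.
k is even, so the fundamental solution of x^2 - 451y^2 = 1 is (p_{k-1}, q_{k-1}) = (p_9, q_9); compute convergents through index 9.
Convergents (p_i = a_i*p_{i-1} + p_{i-2}, q_i = a_i*q_{i-1} + q_{i-2} with p_{-2}=0, p_{-1}=1, q_{-2}=1, q_{-1}=0):
  i=0: a_0=21, p_0 = 21*1 + 0 = 21, q_0 = 21*0 + 1 = 1.
  i=1: a_1=4, p_1 = 4*21 + 1 = 85, q_1 = 4*1 + 0 = 4.
  i=2: a_2=4, p_2 = 4*85 + 21 = 361, q_2 = 4*4 + 1 = 17.
  i=3: a_3=2, p_3 = 2*361 + 85 = 807, q_3 = 2*17 + 4 = 38.
  i=4: a_4=8, p_4 = 8*807 + 361 = 6817, q_4 = 8*38 + 17 = 321.
  i=5: a_5=21, p_5 = 21*6817 + 807 = 143964, q_5 = 21*321 + 38 = 6779.
  i=6: a_6=8, p_6 = 8*143964 + 6817 = 1158529, q_6 = 8*6779 + 321 = 54553.
  i=7: a_7=2, p_7 = 2*1158529 + 143964 = 2461022, q_7 = 2*54553 + 6779 = 115885.
  i=8: a_8=4, p_8 = 4*2461022 + 1158529 = 11002617, q_8 = 4*115885 + 54553 = 518093.
  i=9: a_9=4, p_9 = 4*11002617 + 2461022 = 46471490, q_9 = 4*518093 + 115885 = 2188257.
Check: 46471490^2 - 451*2188257^2 = 2159599382820100 - 2159599382820099 = 1, so (x, y) = (46471490, 2188257) solves the equation, and by the theorem it is the least positive solution.

(x, y) = (46471490, 2188257)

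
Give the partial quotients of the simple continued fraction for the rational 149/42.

Run the Euclidean algorithm on 149 and 42; the successive quotients are the partial quotients a_0, a_1, ... (each step inverts the fractional part left over by the previous one):
  149 = 3*42 + 23, so a_0 = 3.
  42 = 1*23 + 19, so a_1 = 1.
  23 = 1*19 + 4, so a_2 = 1.
  19 = 4*4 + 3, so a_3 = 4.
  4 = 1*3 + 1, so a_4 = 1.
  3 = 3*1 + 0, so a_5 = 3.
The remainder reaches 0 after 6 divisions, so the expansion has 6 partial quotients, read off in order.

[3; 1, 1, 4, 1, 3]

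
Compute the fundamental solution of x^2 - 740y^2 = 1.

(x, y) = (9249, 340)

First expand sqrt(740) as a continued fraction. With x_i = (sqrt(740) + m_i)/d_i and (m_0, d_0) = (0, 1): a_0 = floor(sqrt(740)) = 27, since 27^2 = 729 <= 740 < 784 = 28^2.
Iterate m_{i+1} = d_i*a_i - m_i, d_{i+1} = (740 - m_{i+1}^2)/d_i, a_{i+1} = floor((a_0 + m_{i+1})/d_{i+1}):
  m_1 = 1*27 - 0 = 27, d_1 = (740 - 27^2)/1 = 11/1 = 11, a_1 = floor((27 + 27)/11) = 4.
  m_2 = 11*4 - 27 = 17, d_2 = (740 - 17^2)/11 = 451/11 = 41, a_2 = floor((27 + 17)/41) = 1.
  m_3 = 41*1 - 17 = 24, d_3 = (740 - 24^2)/41 = 164/41 = 4, a_3 = floor((27 + 24)/4) = 12.
  m_4 = 4*12 - 24 = 24, d_4 = (740 - 24^2)/4 = 164/4 = 41, a_4 = floor((27 + 24)/41) = 1.
  m_5 = 41*1 - 24 = 17, d_5 = (740 - 17^2)/41 = 451/41 = 11, a_5 = floor((27 + 17)/11) = 4.
  m_6 = 11*4 - 17 = 27, d_6 = (740 - 27^2)/11 = 11/11 = 1, a_6 = floor((27 + 27)/1) = 54.
  m_7 = 1*54 - 27 = 27, d_7 = (740 - 27^2)/1 = 11/1 = 11: (m_7, d_7) = (m_1, d_1) = (27, 11), so from here the quotients repeat a_1, ..., a_6; the period length is 6.
So sqrt(740) = [27; (4, 1, 12, 1, 4, 54)] with period length k = 6.
k is even, so the fundamental solution of x^2 - 740y^2 = 1 is (p_{k-1}, q_{k-1}) = (p_5, q_5); compute convergents through index 5.
Convergents (p_i = a_i*p_{i-1} + p_{i-2}, q_i = a_i*q_{i-1} + q_{i-2} with p_{-2}=0, p_{-1}=1, q_{-2}=1, q_{-1}=0):
  i=0: a_0=27, p_0 = 27*1 + 0 = 27, q_0 = 27*0 + 1 = 1.
  i=1: a_1=4, p_1 = 4*27 + 1 = 109, q_1 = 4*1 + 0 = 4.
  i=2: a_2=1, p_2 = 1*109 + 27 = 136, q_2 = 1*4 + 1 = 5.
  i=3: a_3=12, p_3 = 12*136 + 109 = 1741, q_3 = 12*5 + 4 = 64.
  i=4: a_4=1, p_4 = 1*1741 + 136 = 1877, q_4 = 1*64 + 5 = 69.
  i=5: a_5=4, p_5 = 4*1877 + 1741 = 9249, q_5 = 4*69 + 64 = 340.
Check: 9249^2 - 740*340^2 = 85544001 - 85544000 = 1, so (x, y) = (9249, 340) solves the equation, and by the theorem it is the least positive solution.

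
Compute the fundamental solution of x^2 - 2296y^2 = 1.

(x, y) = (575, 12)

First expand sqrt(2296) as a continued fraction. With x_i = (sqrt(2296) + m_i)/d_i and (m_0, d_0) = (0, 1): a_0 = floor(sqrt(2296)) = 47, since 47^2 = 2209 <= 2296 < 2304 = 48^2.
Iterate m_{i+1} = d_i*a_i - m_i, d_{i+1} = (2296 - m_{i+1}^2)/d_i, a_{i+1} = floor((a_0 + m_{i+1})/d_{i+1}):
  m_1 = 1*47 - 0 = 47, d_1 = (2296 - 47^2)/1 = 87/1 = 87, a_1 = floor((47 + 47)/87) = 1.
  m_2 = 87*1 - 47 = 40, d_2 = (2296 - 40^2)/87 = 696/87 = 8, a_2 = floor((47 + 40)/8) = 10.
  m_3 = 8*10 - 40 = 40, d_3 = (2296 - 40^2)/8 = 696/8 = 87, a_3 = floor((47 + 40)/87) = 1.
  m_4 = 87*1 - 40 = 47, d_4 = (2296 - 47^2)/87 = 87/87 = 1, a_4 = floor((47 + 47)/1) = 94.
  m_5 = 1*94 - 47 = 47, d_5 = (2296 - 47^2)/1 = 87/1 = 87: (m_5, d_5) = (m_1, d_1) = (47, 87), so from here the quotients repeat a_1, ..., a_4; the period length is 4.
So sqrt(2296) = [47; (1, 10, 1, 94)] with period length k = 4.
k is even, so the fundamental solution of x^2 - 2296y^2 = 1 is (p_{k-1}, q_{k-1}) = (p_3, q_3); compute convergents through index 3.
Convergents (p_i = a_i*p_{i-1} + p_{i-2}, q_i = a_i*q_{i-1} + q_{i-2} with p_{-2}=0, p_{-1}=1, q_{-2}=1, q_{-1}=0):
  i=0: a_0=47, p_0 = 47*1 + 0 = 47, q_0 = 47*0 + 1 = 1.
  i=1: a_1=1, p_1 = 1*47 + 1 = 48, q_1 = 1*1 + 0 = 1.
  i=2: a_2=10, p_2 = 10*48 + 47 = 527, q_2 = 10*1 + 1 = 11.
  i=3: a_3=1, p_3 = 1*527 + 48 = 575, q_3 = 1*11 + 1 = 12.
Check: 575^2 - 2296*12^2 = 330625 - 330624 = 1, so (x, y) = (575, 12) solves the equation, and by the theorem it is the least positive solution.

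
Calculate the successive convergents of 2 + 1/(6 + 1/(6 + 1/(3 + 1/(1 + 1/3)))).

2/1, 13/6, 80/37, 253/117, 333/154, 1252/579

Using the convergent recurrence p_i = a_i*p_{i-1} + p_{i-2}, q_i = a_i*q_{i-1} + q_{i-2} with p_{-2}=0, p_{-1}=1, q_{-2}=1, q_{-1}=0:
  i=0: a_0=2, p_0 = 2*1 + 0 = 2, q_0 = 2*0 + 1 = 1.
  i=1: a_1=6, p_1 = 6*2 + 1 = 13, q_1 = 6*1 + 0 = 6.
  i=2: a_2=6, p_2 = 6*13 + 2 = 80, q_2 = 6*6 + 1 = 37.
  i=3: a_3=3, p_3 = 3*80 + 13 = 253, q_3 = 3*37 + 6 = 117.
  i=4: a_4=1, p_4 = 1*253 + 80 = 333, q_4 = 1*117 + 37 = 154.
  i=5: a_5=3, p_5 = 3*333 + 253 = 1252, q_5 = 3*154 + 117 = 579.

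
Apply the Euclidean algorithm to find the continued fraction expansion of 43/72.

[0; 1, 1, 2, 14]

Run the Euclidean algorithm on 43 and 72; the successive quotients are the partial quotients a_0, a_1, ... (each step inverts the fractional part left over by the previous one):
  43 = 0*72 + 43, so a_0 = 0.
  72 = 1*43 + 29, so a_1 = 1.
  43 = 1*29 + 14, so a_2 = 1.
  29 = 2*14 + 1, so a_3 = 2.
  14 = 14*1 + 0, so a_4 = 14.
The remainder reaches 0 after 5 divisions, so the expansion has 5 partial quotients, read off in order.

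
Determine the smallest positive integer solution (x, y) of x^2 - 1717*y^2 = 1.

First expand sqrt(1717) as a continued fraction. With x_i = (sqrt(1717) + m_i)/d_i and (m_0, d_0) = (0, 1): a_0 = floor(sqrt(1717)) = 41, since 41^2 = 1681 <= 1717 < 1764 = 42^2.
Iterate m_{i+1} = d_i*a_i - m_i, d_{i+1} = (1717 - m_{i+1}^2)/d_i, a_{i+1} = floor((a_0 + m_{i+1})/d_{i+1}):
  m_1 = 1*41 - 0 = 41, d_1 = (1717 - 41^2)/1 = 36/1 = 36, a_1 = floor((41 + 41)/36) = 2.
  m_2 = 36*2 - 41 = 31, d_2 = (1717 - 31^2)/36 = 756/36 = 21, a_2 = floor((41 + 31)/21) = 3.
  m_3 = 21*3 - 31 = 32, d_3 = (1717 - 32^2)/21 = 693/21 = 33, a_3 = floor((41 + 32)/33) = 2.
  m_4 = 33*2 - 32 = 34, d_4 = (1717 - 34^2)/33 = 561/33 = 17, a_4 = floor((41 + 34)/17) = 4.
  m_5 = 17*4 - 34 = 34, d_5 = (1717 - 34^2)/17 = 561/17 = 33, a_5 = floor((41 + 34)/33) = 2.
  m_6 = 33*2 - 34 = 32, d_6 = (1717 - 32^2)/33 = 693/33 = 21, a_6 = floor((41 + 32)/21) = 3.
  m_7 = 21*3 - 32 = 31, d_7 = (1717 - 31^2)/21 = 756/21 = 36, a_7 = floor((41 + 31)/36) = 2.
  m_8 = 36*2 - 31 = 41, d_8 = (1717 - 41^2)/36 = 36/36 = 1, a_8 = floor((41 + 41)/1) = 82.
  m_9 = 1*82 - 41 = 41, d_9 = (1717 - 41^2)/1 = 36/1 = 36: (m_9, d_9) = (m_1, d_1) = (41, 36), so from here the quotients repeat a_1, ..., a_8; the period length is 8.
So sqrt(1717) = [41; (2, 3, 2, 4, 2, 3, 2, 82)] with period length k = 8.
k is even, so the fundamental solution of x^2 - 1717y^2 = 1 is (p_{k-1}, q_{k-1}) = (p_7, q_7); compute convergents through index 7.
Convergents (p_i = a_i*p_{i-1} + p_{i-2}, q_i = a_i*q_{i-1} + q_{i-2} with p_{-2}=0, p_{-1}=1, q_{-2}=1, q_{-1}=0):
  i=0: a_0=41, p_0 = 41*1 + 0 = 41, q_0 = 41*0 + 1 = 1.
  i=1: a_1=2, p_1 = 2*41 + 1 = 83, q_1 = 2*1 + 0 = 2.
  i=2: a_2=3, p_2 = 3*83 + 41 = 290, q_2 = 3*2 + 1 = 7.
  i=3: a_3=2, p_3 = 2*290 + 83 = 663, q_3 = 2*7 + 2 = 16.
  i=4: a_4=4, p_4 = 4*663 + 290 = 2942, q_4 = 4*16 + 7 = 71.
  i=5: a_5=2, p_5 = 2*2942 + 663 = 6547, q_5 = 2*71 + 16 = 158.
  i=6: a_6=3, p_6 = 3*6547 + 2942 = 22583, q_6 = 3*158 + 71 = 545.
  i=7: a_7=2, p_7 = 2*22583 + 6547 = 51713, q_7 = 2*545 + 158 = 1248.
Check: 51713^2 - 1717*1248^2 = 2674234369 - 2674234368 = 1, so (x, y) = (51713, 1248) solves the equation, and by the theorem it is the least positive solution.

(x, y) = (51713, 1248)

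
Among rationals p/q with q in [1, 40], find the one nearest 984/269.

Expand x = 984/269 as a continued fraction with the Euclidean algorithm:
  984 = 3*269 + 177, so a_0 = 3.
  269 = 1*177 + 92, so a_1 = 1.
  177 = 1*92 + 85, so a_2 = 1.
  92 = 1*85 + 7, so a_3 = 1.
  85 = 12*7 + 1, so a_4 = 12.
  7 = 7*1 + 0, so a_5 = 7.
so x = [3; 1, 1, 1, 12, 7].
Convergents (p_i = a_i*p_{i-1} + p_{i-2}, q_i = a_i*q_{i-1} + q_{i-2} with p_{-2}=0, p_{-1}=1, q_{-2}=1, q_{-1}=0), until the denominator exceeds 40:
  i=0: a_0=3, p_0 = 3*1 + 0 = 3, q_0 = 3*0 + 1 = 1.
  i=1: a_1=1, p_1 = 1*3 + 1 = 4, q_1 = 1*1 + 0 = 1.
  i=2: a_2=1, p_2 = 1*4 + 3 = 7, q_2 = 1*1 + 1 = 2.
  i=3: a_3=1, p_3 = 1*7 + 4 = 11, q_3 = 1*2 + 1 = 3.
  i=4: a_4=12, p_4 = 12*11 + 7 = 139, q_4 = 12*3 + 2 = 38.
  i=5: a_5=7, p_5 = 7*139 + 11 = 984, q_5 = 7*38 + 3 = 269.
q_5 = 269 > 40, so the last convergent with denominator <= 40 is p_4/q_4 = 139/38.
The closest fraction with denominator <= 40 is either p_4/q_4 or the intermediate fraction (k*p_4 + p_3)/(k*q_4 + q_3) with the largest k >= 1 whose denominator stays <= 40; these approach x as k grows, and every other convergent or intermediate fraction in range is farther away.
Largest k: floor((40 - q_3)/q_4) = floor((40 - 3)/38) = 0.
Since k = 0, no intermediate fraction beyond p_4/q_4 has denominator <= 40, so the convergent 139/38 is the closest (its error is |984*38 - 139*269|/(269*38) = 1/10222).

139/38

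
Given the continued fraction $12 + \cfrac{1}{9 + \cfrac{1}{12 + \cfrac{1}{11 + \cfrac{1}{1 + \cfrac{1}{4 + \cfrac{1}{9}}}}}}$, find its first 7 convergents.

12/1, 109/9, 1320/109, 14629/1208, 15949/1317, 78425/6476, 721774/59601

Using the convergent recurrence p_i = a_i*p_{i-1} + p_{i-2}, q_i = a_i*q_{i-1} + q_{i-2} with p_{-2}=0, p_{-1}=1, q_{-2}=1, q_{-1}=0:
  i=0: a_0=12, p_0 = 12*1 + 0 = 12, q_0 = 12*0 + 1 = 1.
  i=1: a_1=9, p_1 = 9*12 + 1 = 109, q_1 = 9*1 + 0 = 9.
  i=2: a_2=12, p_2 = 12*109 + 12 = 1320, q_2 = 12*9 + 1 = 109.
  i=3: a_3=11, p_3 = 11*1320 + 109 = 14629, q_3 = 11*109 + 9 = 1208.
  i=4: a_4=1, p_4 = 1*14629 + 1320 = 15949, q_4 = 1*1208 + 109 = 1317.
  i=5: a_5=4, p_5 = 4*15949 + 14629 = 78425, q_5 = 4*1317 + 1208 = 6476.
  i=6: a_6=9, p_6 = 9*78425 + 15949 = 721774, q_6 = 9*6476 + 1317 = 59601.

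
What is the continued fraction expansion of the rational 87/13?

Run the Euclidean algorithm on 87 and 13; the successive quotients are the partial quotients a_0, a_1, ... (each step inverts the fractional part left over by the previous one):
  87 = 6*13 + 9, so a_0 = 6.
  13 = 1*9 + 4, so a_1 = 1.
  9 = 2*4 + 1, so a_2 = 2.
  4 = 4*1 + 0, so a_3 = 4.
The remainder reaches 0 after 4 divisions, so the expansion has 4 partial quotients, read off in order.

[6; 1, 2, 4]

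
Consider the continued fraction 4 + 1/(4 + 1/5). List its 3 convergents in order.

Using the convergent recurrence p_i = a_i*p_{i-1} + p_{i-2}, q_i = a_i*q_{i-1} + q_{i-2} with p_{-2}=0, p_{-1}=1, q_{-2}=1, q_{-1}=0:
  i=0: a_0=4, p_0 = 4*1 + 0 = 4, q_0 = 4*0 + 1 = 1.
  i=1: a_1=4, p_1 = 4*4 + 1 = 17, q_1 = 4*1 + 0 = 4.
  i=2: a_2=5, p_2 = 5*17 + 4 = 89, q_2 = 5*4 + 1 = 21.

4/1, 17/4, 89/21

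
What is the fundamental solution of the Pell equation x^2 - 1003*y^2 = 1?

First expand sqrt(1003) as a continued fraction. With x_i = (sqrt(1003) + m_i)/d_i and (m_0, d_0) = (0, 1): a_0 = floor(sqrt(1003)) = 31, since 31^2 = 961 <= 1003 < 1024 = 32^2.
Iterate m_{i+1} = d_i*a_i - m_i, d_{i+1} = (1003 - m_{i+1}^2)/d_i, a_{i+1} = floor((a_0 + m_{i+1})/d_{i+1}):
  m_1 = 1*31 - 0 = 31, d_1 = (1003 - 31^2)/1 = 42/1 = 42, a_1 = floor((31 + 31)/42) = 1.
  m_2 = 42*1 - 31 = 11, d_2 = (1003 - 11^2)/42 = 882/42 = 21, a_2 = floor((31 + 11)/21) = 2.
  m_3 = 21*2 - 11 = 31, d_3 = (1003 - 31^2)/21 = 42/21 = 2, a_3 = floor((31 + 31)/2) = 31.
  m_4 = 2*31 - 31 = 31, d_4 = (1003 - 31^2)/2 = 42/2 = 21, a_4 = floor((31 + 31)/21) = 2.
  m_5 = 21*2 - 31 = 11, d_5 = (1003 - 11^2)/21 = 882/21 = 42, a_5 = floor((31 + 11)/42) = 1.
  m_6 = 42*1 - 11 = 31, d_6 = (1003 - 31^2)/42 = 42/42 = 1, a_6 = floor((31 + 31)/1) = 62.
  m_7 = 1*62 - 31 = 31, d_7 = (1003 - 31^2)/1 = 42/1 = 42: (m_7, d_7) = (m_1, d_1) = (31, 42), so from here the quotients repeat a_1, ..., a_6; the period length is 6.
So sqrt(1003) = [31; (1, 2, 31, 2, 1, 62)] with period length k = 6.
k is even, so the fundamental solution of x^2 - 1003y^2 = 1 is (p_{k-1}, q_{k-1}) = (p_5, q_5); compute convergents through index 5.
Convergents (p_i = a_i*p_{i-1} + p_{i-2}, q_i = a_i*q_{i-1} + q_{i-2} with p_{-2}=0, p_{-1}=1, q_{-2}=1, q_{-1}=0):
  i=0: a_0=31, p_0 = 31*1 + 0 = 31, q_0 = 31*0 + 1 = 1.
  i=1: a_1=1, p_1 = 1*31 + 1 = 32, q_1 = 1*1 + 0 = 1.
  i=2: a_2=2, p_2 = 2*32 + 31 = 95, q_2 = 2*1 + 1 = 3.
  i=3: a_3=31, p_3 = 31*95 + 32 = 2977, q_3 = 31*3 + 1 = 94.
  i=4: a_4=2, p_4 = 2*2977 + 95 = 6049, q_4 = 2*94 + 3 = 191.
  i=5: a_5=1, p_5 = 1*6049 + 2977 = 9026, q_5 = 1*191 + 94 = 285.
Check: 9026^2 - 1003*285^2 = 81468676 - 81468675 = 1, so (x, y) = (9026, 285) solves the equation, and by the theorem it is the least positive solution.

(x, y) = (9026, 285)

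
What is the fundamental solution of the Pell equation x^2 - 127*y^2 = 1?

(x, y) = (4730624, 419775)

First expand sqrt(127) as a continued fraction. With x_i = (sqrt(127) + m_i)/d_i and (m_0, d_0) = (0, 1): a_0 = floor(sqrt(127)) = 11, since 11^2 = 121 <= 127 < 144 = 12^2.
Iterate m_{i+1} = d_i*a_i - m_i, d_{i+1} = (127 - m_{i+1}^2)/d_i, a_{i+1} = floor((a_0 + m_{i+1})/d_{i+1}):
  m_1 = 1*11 - 0 = 11, d_1 = (127 - 11^2)/1 = 6/1 = 6, a_1 = floor((11 + 11)/6) = 3.
  m_2 = 6*3 - 11 = 7, d_2 = (127 - 7^2)/6 = 78/6 = 13, a_2 = floor((11 + 7)/13) = 1.
  m_3 = 13*1 - 7 = 6, d_3 = (127 - 6^2)/13 = 91/13 = 7, a_3 = floor((11 + 6)/7) = 2.
  m_4 = 7*2 - 6 = 8, d_4 = (127 - 8^2)/7 = 63/7 = 9, a_4 = floor((11 + 8)/9) = 2.
  m_5 = 9*2 - 8 = 10, d_5 = (127 - 10^2)/9 = 27/9 = 3, a_5 = floor((11 + 10)/3) = 7.
  m_6 = 3*7 - 10 = 11, d_6 = (127 - 11^2)/3 = 6/3 = 2, a_6 = floor((11 + 11)/2) = 11.
  m_7 = 2*11 - 11 = 11, d_7 = (127 - 11^2)/2 = 6/2 = 3, a_7 = floor((11 + 11)/3) = 7.
  m_8 = 3*7 - 11 = 10, d_8 = (127 - 10^2)/3 = 27/3 = 9, a_8 = floor((11 + 10)/9) = 2.
  m_9 = 9*2 - 10 = 8, d_9 = (127 - 8^2)/9 = 63/9 = 7, a_9 = floor((11 + 8)/7) = 2.
  m_10 = 7*2 - 8 = 6, d_10 = (127 - 6^2)/7 = 91/7 = 13, a_10 = floor((11 + 6)/13) = 1.
  m_11 = 13*1 - 6 = 7, d_11 = (127 - 7^2)/13 = 78/13 = 6, a_11 = floor((11 + 7)/6) = 3.
  m_12 = 6*3 - 7 = 11, d_12 = (127 - 11^2)/6 = 6/6 = 1, a_12 = floor((11 + 11)/1) = 22.
  m_13 = 1*22 - 11 = 11, d_13 = (127 - 11^2)/1 = 6/1 = 6: (m_13, d_13) = (m_1, d_1) = (11, 6), so from here the quotients repeat a_1, ..., a_12; the period length is 12.
So sqrt(127) = [11; (3, 1, 2, 2, 7, 11, 7, 2, 2, 1, 3, 22)] with period length k = 12.
k is even, so the fundamental solution of x^2 - 127y^2 = 1 is (p_{k-1}, q_{k-1}) = (p_11, q_11); compute convergents through index 11.
Convergents (p_i = a_i*p_{i-1} + p_{i-2}, q_i = a_i*q_{i-1} + q_{i-2} with p_{-2}=0, p_{-1}=1, q_{-2}=1, q_{-1}=0):
  i=0: a_0=11, p_0 = 11*1 + 0 = 11, q_0 = 11*0 + 1 = 1.
  i=1: a_1=3, p_1 = 3*11 + 1 = 34, q_1 = 3*1 + 0 = 3.
  i=2: a_2=1, p_2 = 1*34 + 11 = 45, q_2 = 1*3 + 1 = 4.
  i=3: a_3=2, p_3 = 2*45 + 34 = 124, q_3 = 2*4 + 3 = 11.
  i=4: a_4=2, p_4 = 2*124 + 45 = 293, q_4 = 2*11 + 4 = 26.
  i=5: a_5=7, p_5 = 7*293 + 124 = 2175, q_5 = 7*26 + 11 = 193.
  i=6: a_6=11, p_6 = 11*2175 + 293 = 24218, q_6 = 11*193 + 26 = 2149.
  i=7: a_7=7, p_7 = 7*24218 + 2175 = 171701, q_7 = 7*2149 + 193 = 15236.
  i=8: a_8=2, p_8 = 2*171701 + 24218 = 367620, q_8 = 2*15236 + 2149 = 32621.
  i=9: a_9=2, p_9 = 2*367620 + 171701 = 906941, q_9 = 2*32621 + 15236 = 80478.
  i=10: a_10=1, p_10 = 1*906941 + 367620 = 1274561, q_10 = 1*80478 + 32621 = 113099.
  i=11: a_11=3, p_11 = 3*1274561 + 906941 = 4730624, q_11 = 3*113099 + 80478 = 419775.
Check: 4730624^2 - 127*419775^2 = 22378803429376 - 22378803429375 = 1, so (x, y) = (4730624, 419775) solves the equation, and by the theorem it is the least positive solution.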